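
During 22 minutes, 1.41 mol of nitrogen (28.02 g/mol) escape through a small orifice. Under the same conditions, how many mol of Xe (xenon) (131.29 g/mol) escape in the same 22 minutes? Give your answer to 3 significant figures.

0.651 mol

Using Graham's law: rate_Xe/rate_N₂ = √(M_N₂/M_Xe) = √(28.02/131.29) = √0.2134 = 0.4620.
So the amount for Xe is 1.41 × 0.4620 = 0.651 mol.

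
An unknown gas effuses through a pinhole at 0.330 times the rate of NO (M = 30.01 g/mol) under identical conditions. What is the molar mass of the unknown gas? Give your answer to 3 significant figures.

276 g/mol

From Graham's law, rate_X/rate_NO = √(M_NO/M_X).
0.330 = √(30.01/M_X)
M_X = 30.01 / 0.330² = 30.01 / 0.1089 = 276 g/mol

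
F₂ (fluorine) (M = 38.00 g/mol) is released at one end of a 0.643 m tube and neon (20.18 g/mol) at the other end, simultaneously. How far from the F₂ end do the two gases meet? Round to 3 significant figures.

Distances travelled in equal time are proportional to diffusion rates, so d_F₂/d_Ne = √(M_Ne/M_F₂) = √(20.18/38.00) = 0.7287.
With d_F₂ + d_Ne = 0.643 m, d_Ne = 0.643/(1 + 0.7287) = 0.3719 m.
d_F₂ = 0.643 − 0.3719 = 0.271 m.

0.271 m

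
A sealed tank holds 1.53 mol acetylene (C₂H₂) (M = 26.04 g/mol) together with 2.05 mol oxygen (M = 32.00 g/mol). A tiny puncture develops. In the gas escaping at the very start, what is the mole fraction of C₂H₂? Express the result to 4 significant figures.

Each component's effusion rate ∝ (its partial pressure)·(1/√M) ∝ n_i/√M_i.
So x_C₂H₂ in the escaping gas = (n_C₂H₂/√M_C₂H₂) / Σ(n_i/√M_i)
= (1.53/√26.04) / (1.53/√26.04 + 2.05/√32.00) = 0.2998/(0.2998 + 0.3624) = 0.4528.

0.4528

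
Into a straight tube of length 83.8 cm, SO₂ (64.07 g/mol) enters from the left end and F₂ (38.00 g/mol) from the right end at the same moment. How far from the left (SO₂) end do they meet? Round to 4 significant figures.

36.46 cm

Distances travelled in equal time are proportional to diffusion rates, so d_SO₂/d_F₂ = √(M_F₂/M_SO₂) = √(38.00/64.07) = 0.7701.
With d_SO₂ + d_F₂ = 83.8 cm, d_F₂ = 83.8/(1 + 0.7701) = 47.34 cm.
d_SO₂ = 83.8 − 47.34 = 36.46 cm.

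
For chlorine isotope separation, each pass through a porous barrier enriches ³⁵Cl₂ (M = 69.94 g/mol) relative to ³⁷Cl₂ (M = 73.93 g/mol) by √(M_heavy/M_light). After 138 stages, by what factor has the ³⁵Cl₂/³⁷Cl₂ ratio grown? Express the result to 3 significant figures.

Each stage multiplies the ratio by α = √(73.93/69.94), so after 138 stages the overall factor is α^138 = (73.93/69.94)^(138/2).
= 1.05705^69 = 46.0.

46.0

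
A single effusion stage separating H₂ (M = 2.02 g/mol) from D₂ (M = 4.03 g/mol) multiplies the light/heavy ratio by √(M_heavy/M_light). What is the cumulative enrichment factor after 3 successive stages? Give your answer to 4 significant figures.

Overall factor = α^3 with α = √(4.03/2.02), i.e. (4.03/2.02)^(3/2).
= 1.99505^(3/2) = 2.818.

2.818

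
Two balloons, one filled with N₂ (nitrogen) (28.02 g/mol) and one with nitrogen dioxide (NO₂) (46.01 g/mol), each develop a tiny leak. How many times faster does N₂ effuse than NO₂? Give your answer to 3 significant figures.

From Graham's law, rate_N₂/rate_NO₂ = √(M_NO₂/M_N₂) = √(46.01/28.02) = √1.642 = 1.28.

1.28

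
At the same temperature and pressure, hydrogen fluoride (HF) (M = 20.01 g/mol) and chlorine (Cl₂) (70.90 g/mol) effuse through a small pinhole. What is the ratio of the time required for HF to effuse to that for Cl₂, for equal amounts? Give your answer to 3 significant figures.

0.531

Using Graham's law: t_HF/t_Cl₂ = √(M_HF/M_Cl₂) = √(20.01/70.90) = √0.2822 = 0.531.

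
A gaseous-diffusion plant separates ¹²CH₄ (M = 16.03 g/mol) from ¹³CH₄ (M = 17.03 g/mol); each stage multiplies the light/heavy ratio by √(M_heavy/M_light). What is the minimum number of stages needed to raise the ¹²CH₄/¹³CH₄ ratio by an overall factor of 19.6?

99

Per stage α = (17.03/16.03)^(1/2) = 1.06238^0.5, giving ln α = 0.03026.
Need α^N ≥ 19.6 ⇒ N ≥ ln(19.6) / ln α = 2.976 / 0.03026 = 98.34.
Rounding up, N = 99 stages.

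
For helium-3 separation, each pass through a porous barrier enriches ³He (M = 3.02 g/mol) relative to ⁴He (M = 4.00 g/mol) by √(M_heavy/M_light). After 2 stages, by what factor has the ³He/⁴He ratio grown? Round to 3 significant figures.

1.32

After 2 stages the ratio has grown by (√(4.00/3.02))^2 = (4.00/3.02)^(2/2).
= 1.32450^1 = 1.32.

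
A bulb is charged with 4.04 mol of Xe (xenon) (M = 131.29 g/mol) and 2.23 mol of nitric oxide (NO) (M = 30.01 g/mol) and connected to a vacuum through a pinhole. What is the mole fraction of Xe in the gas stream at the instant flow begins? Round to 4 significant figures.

0.4641

Each component's effusion rate ∝ (its partial pressure)·(1/√M) ∝ n_i/√M_i.
So x_Xe in the escaping gas = (n_Xe/√M_Xe) / Σ(n_i/√M_i)
= (4.04/√131.29) / (4.04/√131.29 + 2.23/√30.01) = 0.3526/(0.3526 + 0.4071) = 0.4641.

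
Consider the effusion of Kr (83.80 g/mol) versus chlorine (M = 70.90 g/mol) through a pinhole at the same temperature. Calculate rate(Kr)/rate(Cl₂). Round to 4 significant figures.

0.9198

By Graham's law, rate_Kr/rate_Cl₂ = √(M_Cl₂/M_Kr) = √(70.90/83.80) = √0.8461 = 0.9198.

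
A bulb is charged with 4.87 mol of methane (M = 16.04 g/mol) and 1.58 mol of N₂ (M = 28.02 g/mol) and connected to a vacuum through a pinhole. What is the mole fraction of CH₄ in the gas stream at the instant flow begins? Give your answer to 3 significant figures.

0.803

Each component's effusion rate ∝ (its partial pressure)·(1/√M) ∝ n_i/√M_i.
So x_CH₄ in the escaping gas = (n_CH₄/√M_CH₄) / Σ(n_i/√M_i)
= (4.87/√16.04) / (4.87/√16.04 + 1.58/√28.02) = 1.216/(1.216 + 0.2985) = 0.803.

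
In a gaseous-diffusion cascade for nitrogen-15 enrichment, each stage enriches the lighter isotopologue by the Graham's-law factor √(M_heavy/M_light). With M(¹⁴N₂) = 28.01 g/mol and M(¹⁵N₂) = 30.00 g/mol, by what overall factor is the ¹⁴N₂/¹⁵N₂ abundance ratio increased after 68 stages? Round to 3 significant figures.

Each stage multiplies the ratio by α = √(30.00/28.01), so after 68 stages the overall factor is α^68 = (30.00/28.01)^(68/2).
= 1.07105^34 = 10.3.

10.3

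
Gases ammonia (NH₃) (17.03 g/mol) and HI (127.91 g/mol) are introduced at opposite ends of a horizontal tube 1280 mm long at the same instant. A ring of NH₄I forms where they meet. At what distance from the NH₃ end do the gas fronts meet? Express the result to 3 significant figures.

938 mm

In equal time, each gas travels a distance ∝ its rate ∝ 1/√M, so d_NH₃/d_HI = √(M_HI/M_NH₃) = √(127.91/17.03) = 2.741.
With d_NH₃ + d_HI = 1280 mm, d_HI = 1280/(1 + 2.741) = 342.2 mm.
d_NH₃ = 1280 − 342.2 = 938 mm.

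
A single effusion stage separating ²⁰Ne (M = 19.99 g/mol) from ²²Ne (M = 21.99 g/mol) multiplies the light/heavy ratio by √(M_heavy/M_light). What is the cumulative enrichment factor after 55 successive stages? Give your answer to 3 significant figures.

Overall factor = α^55 with α = √(21.99/19.99), i.e. (21.99/19.99)^(55/2).
= 1.10005^(55/2) = 13.8.

13.8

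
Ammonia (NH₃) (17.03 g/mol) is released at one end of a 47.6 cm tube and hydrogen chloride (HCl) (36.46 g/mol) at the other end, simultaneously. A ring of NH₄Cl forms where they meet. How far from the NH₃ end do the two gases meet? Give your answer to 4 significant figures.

28.28 cm

Distances travelled in equal time are proportional to diffusion rates, so d_NH₃/d_HCl = √(M_HCl/M_NH₃) = √(36.46/17.03) = 1.463.
With d_NH₃ + d_HCl = 47.6 cm, d_HCl = 47.6/(1 + 1.463) = 19.32 cm.
d_NH₃ = 47.6 − 19.32 = 28.28 cm.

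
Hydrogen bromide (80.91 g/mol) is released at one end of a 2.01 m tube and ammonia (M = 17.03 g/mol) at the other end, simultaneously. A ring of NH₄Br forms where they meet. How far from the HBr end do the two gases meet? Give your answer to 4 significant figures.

In equal time, each gas travels a distance ∝ its rate ∝ 1/√M, so d_HBr/d_NH₃ = √(M_NH₃/M_HBr) = √(17.03/80.91) = 0.4588.
With d_HBr + d_NH₃ = 2.01 m, d_NH₃ = 2.01/(1 + 0.4588) = 1.378 m.
d_HBr = 2.01 − 1.378 = 0.6321 m.

0.6321 m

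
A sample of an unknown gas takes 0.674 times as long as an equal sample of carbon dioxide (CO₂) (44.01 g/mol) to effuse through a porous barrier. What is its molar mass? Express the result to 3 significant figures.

By Graham's law, t_X/t_CO₂ = √(M_X/M_CO₂).
0.674 = √(M_X/44.01)
M_X = 44.01 × 0.674² = 44.01 × 0.4543 = 20.0 g/mol

20.0 g/mol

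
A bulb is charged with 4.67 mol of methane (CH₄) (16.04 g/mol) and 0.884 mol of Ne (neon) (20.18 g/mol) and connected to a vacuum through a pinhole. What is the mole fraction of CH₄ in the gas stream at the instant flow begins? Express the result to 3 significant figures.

Rate_i ∝ x_i/√M_i (Graham's law weighted by mole fraction), so the effusate composition follows n_i/√M_i.
So x_CH₄ in the escaping gas = (n_CH₄/√M_CH₄) / Σ(n_i/√M_i)
= (4.67/√16.04) / (4.67/√16.04 + 0.884/√20.18) = 1.166/(1.166 + 0.1968) = 0.856.

0.856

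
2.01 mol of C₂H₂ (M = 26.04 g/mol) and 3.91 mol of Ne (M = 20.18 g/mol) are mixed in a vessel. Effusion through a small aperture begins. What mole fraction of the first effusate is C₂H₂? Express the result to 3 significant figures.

Rate_i ∝ x_i/√M_i (Graham's law weighted by mole fraction), so the effusate composition follows n_i/√M_i.
x_C₂H₂(eff) = (n_C₂H₂/√M_C₂H₂) / (n_C₂H₂/√M_C₂H₂ + n_Ne/√M_Ne)
= (2.01/√26.04) / (2.01/√26.04 + 3.91/√20.18) = 0.3939/(0.3939 + 0.8704) = 0.312.

0.312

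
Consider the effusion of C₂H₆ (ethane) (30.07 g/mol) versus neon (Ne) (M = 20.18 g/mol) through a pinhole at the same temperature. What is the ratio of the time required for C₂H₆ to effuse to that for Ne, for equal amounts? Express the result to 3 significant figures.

1.22

From Graham's law, t_C₂H₆/t_Ne = √(M_C₂H₆/M_Ne) = √(30.07/20.18) = √1.490 = 1.22.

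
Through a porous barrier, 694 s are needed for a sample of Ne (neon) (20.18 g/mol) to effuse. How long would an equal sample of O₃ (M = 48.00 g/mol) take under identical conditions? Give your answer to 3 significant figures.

Graham's law gives t_O₃/t_Ne = √(M_O₃/M_Ne) = √(48.00/20.18) = √2.379 = 1.542.
So the time for O₃ is 694 × 1.542 = 1070 s.

1070 s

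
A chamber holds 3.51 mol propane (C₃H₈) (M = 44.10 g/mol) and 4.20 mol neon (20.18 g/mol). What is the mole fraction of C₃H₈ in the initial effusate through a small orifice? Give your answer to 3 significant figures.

0.361

Effusion rate of each component ∝ n_i/√M_i (partial pressure × 1/√M).
Mole fraction of C₃H₈ in the effusate = (n_C₃H₈/√M_C₃H₈) / (n_C₃H₈/√M_C₃H₈ + n_Ne/√M_Ne)
= (3.51/√44.10) / (3.51/√44.10 + 4.20/√20.18) = 0.5286/(0.5286 + 0.9350) = 0.361.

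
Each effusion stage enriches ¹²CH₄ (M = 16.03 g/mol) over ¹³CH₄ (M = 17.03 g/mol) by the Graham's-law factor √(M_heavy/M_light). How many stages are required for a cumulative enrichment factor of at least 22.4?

Per stage α = (17.03/16.03)^(1/2) = 1.06238^0.5, giving ln α = 0.03026.
Need α^N ≥ 22.4 ⇒ N ≥ ln(22.4) / ln α = 3.109 / 0.03026 = 102.75.
Rounding up, N = 103 stages.

103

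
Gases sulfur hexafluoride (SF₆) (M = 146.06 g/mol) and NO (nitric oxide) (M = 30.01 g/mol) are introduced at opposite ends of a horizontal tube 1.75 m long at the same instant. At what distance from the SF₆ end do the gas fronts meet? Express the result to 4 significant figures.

Graham's law gives d_SF₆/d_NO = rate_SF₆/rate_NO = √(M_NO/M_SF₆) = √(30.01/146.06) = 0.4533.
With d_SF₆ + d_NO = 1.75 m, d_NO = 1.75/(1 + 0.4533) = 1.204 m.
d_SF₆ = 1.75 − 1.204 = 0.5458 m.

0.5458 m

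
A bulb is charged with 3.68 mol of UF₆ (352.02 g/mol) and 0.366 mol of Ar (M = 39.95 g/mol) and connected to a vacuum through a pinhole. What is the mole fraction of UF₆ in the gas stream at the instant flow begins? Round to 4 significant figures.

0.7721

Each component's effusion rate ∝ (its partial pressure)·(1/√M) ∝ n_i/√M_i.
Mole fraction of UF₆ in the effusate = (n_UF₆/√M_UF₆) / (n_UF₆/√M_UF₆ + n_Ar/√M_Ar)
= (3.68/√352.02) / (3.68/√352.02 + 0.366/√39.95) = 0.1961/(0.1961 + 0.05791) = 0.7721.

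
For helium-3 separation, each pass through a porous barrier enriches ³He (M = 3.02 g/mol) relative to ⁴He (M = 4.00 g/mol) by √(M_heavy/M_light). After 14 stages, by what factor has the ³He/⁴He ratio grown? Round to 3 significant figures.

The single-stage factor is √(M_heavy/M_light), so 14 stages give [√(4.00/3.02)]^14 = (4.00/3.02)^(14/2).
= 1.32450^7 = 7.15.

7.15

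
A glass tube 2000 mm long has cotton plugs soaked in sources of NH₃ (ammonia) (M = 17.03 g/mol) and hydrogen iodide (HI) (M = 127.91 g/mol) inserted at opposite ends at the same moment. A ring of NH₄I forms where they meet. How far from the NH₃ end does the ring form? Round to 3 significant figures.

The fronts meet when d_NH₃ + d_HI = L with d_NH₃/d_HI = √(M_HI/M_NH₃) (Graham's law). Here √(M_HI/M_NH₃) = √(127.91/17.03) = 2.741.
With d_NH₃ + d_HI = 2000 mm, d_HI = 2000/(1 + 2.741) = 534.7 mm.
d_NH₃ = 2000 − 534.7 = 1470 mm.

1470 mm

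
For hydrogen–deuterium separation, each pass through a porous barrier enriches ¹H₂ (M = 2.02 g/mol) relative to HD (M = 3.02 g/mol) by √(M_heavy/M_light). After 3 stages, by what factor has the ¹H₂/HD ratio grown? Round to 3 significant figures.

1.83

After 3 stages the ratio has grown by (√(3.02/2.02))^3 = (3.02/2.02)^(3/2).
= 1.49505^(3/2) = 1.83.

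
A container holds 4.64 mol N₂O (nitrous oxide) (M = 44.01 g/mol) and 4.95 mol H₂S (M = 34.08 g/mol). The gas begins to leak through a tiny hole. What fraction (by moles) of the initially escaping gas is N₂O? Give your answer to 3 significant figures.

Effusion rate of each component ∝ n_i/√M_i (partial pressure × 1/√M).
Mole fraction of N₂O in the effusate = (n_N₂O/√M_N₂O) / (n_N₂O/√M_N₂O + n_H₂S/√M_H₂S)
= (4.64/√44.01) / (4.64/√44.01 + 4.95/√34.08) = 0.6994/(0.6994 + 0.8479) = 0.452.

0.452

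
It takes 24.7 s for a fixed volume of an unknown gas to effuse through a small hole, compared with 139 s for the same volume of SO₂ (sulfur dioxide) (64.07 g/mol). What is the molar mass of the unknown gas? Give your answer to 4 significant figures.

2.023 g/mol

By Graham's law, t_X/t_SO₂ = √(M_X/M_SO₂).
24.7/139 = 0.1777 = √(M_X/64.07)
M_X = 64.07 × 0.1777² = 64.07 × 0.03158 = 2.023 g/mol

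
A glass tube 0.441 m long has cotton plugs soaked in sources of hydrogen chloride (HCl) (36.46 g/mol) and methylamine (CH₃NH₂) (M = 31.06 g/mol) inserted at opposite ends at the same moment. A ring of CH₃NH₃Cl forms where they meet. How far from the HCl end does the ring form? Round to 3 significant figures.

The fronts meet when d_HCl + d_CH₃NH₂ = L with d_HCl/d_CH₃NH₂ = √(M_CH₃NH₂/M_HCl) (Graham's law). Here √(M_CH₃NH₂/M_HCl) = √(31.06/36.46) = 0.9230.
With d_HCl + d_CH₃NH₂ = 0.441 m, d_CH₃NH₂ = 0.441/(1 + 0.9230) = 0.2293 m.
d_HCl = 0.441 − 0.2293 = 0.212 m.

0.212 m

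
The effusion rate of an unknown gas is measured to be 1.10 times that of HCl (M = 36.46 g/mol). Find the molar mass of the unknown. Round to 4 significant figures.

Graham's law gives rate_X/rate_HCl = √(M_HCl/M_X).
1.10 = √(36.46/M_X)
M_X = 36.46 / 1.10² = 36.46 / 1.210 = 30.13 g/mol

30.13 g/mol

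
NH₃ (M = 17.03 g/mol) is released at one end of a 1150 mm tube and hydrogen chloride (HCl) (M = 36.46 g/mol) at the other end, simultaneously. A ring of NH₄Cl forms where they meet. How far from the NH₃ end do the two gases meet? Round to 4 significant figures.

Distances travelled in equal time are proportional to diffusion rates, so d_NH₃/d_HCl = √(M_HCl/M_NH₃) = √(36.46/17.03) = 1.463.
With d_NH₃ + d_HCl = 1150 mm, d_HCl = 1150/(1 + 1.463) = 466.9 mm.
d_NH₃ = 1150 − 466.9 = 683.1 mm.

683.1 mm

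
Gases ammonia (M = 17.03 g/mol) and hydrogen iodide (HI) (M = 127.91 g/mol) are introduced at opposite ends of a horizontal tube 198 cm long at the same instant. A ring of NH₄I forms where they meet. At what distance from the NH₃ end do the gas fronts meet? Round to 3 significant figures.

Graham's law gives d_NH₃/d_HI = rate_NH₃/rate_HI = √(M_HI/M_NH₃) = √(127.91/17.03) = 2.741.
With d_NH₃ + d_HI = 198 cm, d_HI = 198/(1 + 2.741) = 52.93 cm.
d_NH₃ = 198 − 52.93 = 145 cm.

145 cm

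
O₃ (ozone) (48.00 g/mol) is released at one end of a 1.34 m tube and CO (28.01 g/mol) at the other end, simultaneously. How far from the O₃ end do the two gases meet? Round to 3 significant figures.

Distances travelled in equal time are proportional to diffusion rates, so d_O₃/d_CO = √(M_CO/M_O₃) = √(28.01/48.00) = 0.7639.
With d_O₃ + d_CO = 1.34 m, d_CO = 1.34/(1 + 0.7639) = 0.7597 m.
d_O₃ = 1.34 − 0.7597 = 0.580 m.

0.580 m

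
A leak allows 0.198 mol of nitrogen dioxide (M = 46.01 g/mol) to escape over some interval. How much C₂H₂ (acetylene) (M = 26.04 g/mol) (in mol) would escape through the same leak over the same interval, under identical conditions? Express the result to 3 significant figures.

0.263 mol

Since effusion rate ∝ 1/√M, rate_C₂H₂/rate_NO₂ = √(M_NO₂/M_C₂H₂) = √(46.01/26.04) = √1.767 = 1.329.
So the amount for C₂H₂ is 0.198 × 1.329 = 0.263 mol.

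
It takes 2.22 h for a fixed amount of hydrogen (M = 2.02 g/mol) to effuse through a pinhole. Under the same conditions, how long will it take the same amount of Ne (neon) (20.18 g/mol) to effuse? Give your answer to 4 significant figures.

7.017 h

Graham's law gives t_Ne/t_H₂ = √(M_Ne/M_H₂) = √(20.18/2.02) = √9.990 = 3.161.
So the time for Ne is 2.22 × 3.161 = 7.017 h.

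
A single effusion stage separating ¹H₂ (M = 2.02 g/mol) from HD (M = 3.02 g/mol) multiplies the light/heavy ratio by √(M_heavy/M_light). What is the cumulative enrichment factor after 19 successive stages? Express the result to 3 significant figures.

45.6

After 19 stages the ratio has grown by (√(3.02/2.02))^19 = (3.02/2.02)^(19/2).
= 1.49505^(19/2) = 45.6.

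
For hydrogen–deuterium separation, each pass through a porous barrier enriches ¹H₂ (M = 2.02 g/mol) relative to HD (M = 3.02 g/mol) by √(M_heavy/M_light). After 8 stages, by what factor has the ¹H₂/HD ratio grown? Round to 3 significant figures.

Overall factor = α^8 with α = √(3.02/2.02), i.e. (3.02/2.02)^(8/2).
= 1.49505^4 = 5.00.

5.00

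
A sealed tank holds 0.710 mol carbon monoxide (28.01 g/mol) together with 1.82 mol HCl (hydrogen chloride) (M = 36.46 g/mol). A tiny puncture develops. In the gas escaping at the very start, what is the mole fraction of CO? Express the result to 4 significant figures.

Effusion rate of each component ∝ n_i/√M_i (partial pressure × 1/√M).
So x_CO in the escaping gas = (n_CO/√M_CO) / Σ(n_i/√M_i)
= (0.710/√28.01) / (0.710/√28.01 + 1.82/√36.46) = 0.1342/(0.1342 + 0.3014) = 0.3080.

0.3080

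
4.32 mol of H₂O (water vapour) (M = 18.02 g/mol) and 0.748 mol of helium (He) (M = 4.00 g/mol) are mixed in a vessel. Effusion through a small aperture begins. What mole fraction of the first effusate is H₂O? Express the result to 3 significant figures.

Each component's effusion rate ∝ (its partial pressure)·(1/√M) ∝ n_i/√M_i.
So x_H₂O in the escaping gas = (n_H₂O/√M_H₂O) / Σ(n_i/√M_i)
= (4.32/√18.02) / (4.32/√18.02 + 0.748/√4.00) = 1.018/(1.018 + 0.3740) = 0.731.

0.731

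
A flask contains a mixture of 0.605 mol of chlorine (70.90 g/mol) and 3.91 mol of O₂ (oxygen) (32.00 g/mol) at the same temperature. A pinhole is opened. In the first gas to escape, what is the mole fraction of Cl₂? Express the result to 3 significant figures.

0.0942

Effusion rate of each component ∝ n_i/√M_i (partial pressure × 1/√M).
So x_Cl₂ in the escaping gas = (n_Cl₂/√M_Cl₂) / Σ(n_i/√M_i)
= (0.605/√70.90) / (0.605/√70.90 + 3.91/√32.00) = 0.07185/(0.07185 + 0.6912) = 0.0942.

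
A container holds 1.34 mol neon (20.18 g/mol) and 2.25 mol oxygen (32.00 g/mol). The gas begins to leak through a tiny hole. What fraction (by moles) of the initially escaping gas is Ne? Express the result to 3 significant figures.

0.429

Rate_i ∝ x_i/√M_i (Graham's law weighted by mole fraction), so the effusate composition follows n_i/√M_i.
Mole fraction of Ne in the effusate = (n_Ne/√M_Ne) / (n_Ne/√M_Ne + n_O₂/√M_O₂)
= (1.34/√20.18) / (1.34/√20.18 + 2.25/√32.00) = 0.2983/(0.2983 + 0.3977) = 0.429.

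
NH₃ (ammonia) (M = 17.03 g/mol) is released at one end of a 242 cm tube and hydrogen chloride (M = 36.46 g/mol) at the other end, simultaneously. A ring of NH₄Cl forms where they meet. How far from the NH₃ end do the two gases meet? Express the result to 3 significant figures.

In equal time, each gas travels a distance ∝ its rate ∝ 1/√M, so d_NH₃/d_HCl = √(M_HCl/M_NH₃) = √(36.46/17.03) = 1.463.
With d_NH₃ + d_HCl = 242 cm, d_HCl = 242/(1 + 1.463) = 98.25 cm.
d_NH₃ = 242 − 98.25 = 144 cm.

144 cm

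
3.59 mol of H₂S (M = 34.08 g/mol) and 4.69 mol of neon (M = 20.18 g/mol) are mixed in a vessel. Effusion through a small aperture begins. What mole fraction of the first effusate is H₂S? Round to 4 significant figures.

Effusion rate of each component ∝ n_i/√M_i (partial pressure × 1/√M).
x_H₂S(eff) = (n_H₂S/√M_H₂S) / (n_H₂S/√M_H₂S + n_Ne/√M_Ne)
= (3.59/√34.08) / (3.59/√34.08 + 4.69/√20.18) = 0.6150/(0.6150 + 1.044) = 0.3707.

0.3707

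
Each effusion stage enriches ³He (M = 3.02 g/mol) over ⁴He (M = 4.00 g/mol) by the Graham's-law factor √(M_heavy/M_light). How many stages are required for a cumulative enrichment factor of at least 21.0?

22

Per stage α = (4.00/3.02)^(1/2) = 1.32450^0.5, giving ln α = 0.1405.
Need α^N ≥ 21.0 ⇒ N ≥ ln(21.0) / ln α = 3.045 / 0.1405 = 21.67.
So at least 22 stages are needed.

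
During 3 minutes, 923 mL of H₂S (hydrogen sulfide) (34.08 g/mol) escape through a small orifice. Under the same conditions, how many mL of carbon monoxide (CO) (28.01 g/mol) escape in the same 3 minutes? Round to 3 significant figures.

1020 mL

From Graham's law, rate_CO/rate_H₂S = √(M_H₂S/M_CO) = √(34.08/28.01) = √1.217 = 1.103.
So the volume for CO is 923 × 1.103 = 1020 mL.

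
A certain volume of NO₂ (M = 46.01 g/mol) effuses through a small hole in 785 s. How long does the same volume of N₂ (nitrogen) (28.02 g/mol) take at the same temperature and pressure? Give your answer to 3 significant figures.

613 s

By Graham's law, t_N₂/t_NO₂ = √(M_N₂/M_NO₂) = √(28.02/46.01) = √0.6090 = 0.7804.
So the time for N₂ is 785 × 0.7804 = 613 s.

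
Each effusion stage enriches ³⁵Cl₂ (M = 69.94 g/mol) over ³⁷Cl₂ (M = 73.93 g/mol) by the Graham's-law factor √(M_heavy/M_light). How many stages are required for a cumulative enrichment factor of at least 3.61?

Per stage α = (73.93/69.94)^(1/2) = 1.05705^0.5, giving ln α = 0.02774.
Need α^N ≥ 3.61 ⇒ N ≥ ln(3.61) / ln α = 1.284 / 0.02774 = 46.28.
So at least 47 stages are needed.

47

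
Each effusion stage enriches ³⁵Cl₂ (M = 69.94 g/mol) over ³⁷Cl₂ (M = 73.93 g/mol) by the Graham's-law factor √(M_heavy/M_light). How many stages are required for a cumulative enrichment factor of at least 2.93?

With α = √(73.93/69.94) per stage, ln α = ½ ln(1.05705) = 0.02774.
Need α^N ≥ 2.93 ⇒ N ≥ ln(2.93) / ln α = 1.075 / 0.02774 = 38.75.
Minimum whole number of stages: N = 39.

39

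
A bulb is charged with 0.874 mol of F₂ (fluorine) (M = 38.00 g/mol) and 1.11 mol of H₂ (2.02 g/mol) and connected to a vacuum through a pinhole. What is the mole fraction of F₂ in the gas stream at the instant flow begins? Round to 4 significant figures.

0.1536

The effusion rate of species i is ∝ p_i/√M_i ∝ n_i/√M_i.
So x_F₂ in the escaping gas = (n_F₂/√M_F₂) / Σ(n_i/√M_i)
= (0.874/√38.00) / (0.874/√38.00 + 1.11/√2.02) = 0.1418/(0.1418 + 0.7810) = 0.1536.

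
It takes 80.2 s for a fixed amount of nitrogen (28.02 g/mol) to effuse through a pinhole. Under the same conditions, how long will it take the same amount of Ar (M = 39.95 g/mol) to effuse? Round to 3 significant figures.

Graham's law gives t_Ar/t_N₂ = √(M_Ar/M_N₂) = √(39.95/28.02) = √1.426 = 1.194.
So the time for Ar is 80.2 × 1.194 = 95.8 s.

95.8 s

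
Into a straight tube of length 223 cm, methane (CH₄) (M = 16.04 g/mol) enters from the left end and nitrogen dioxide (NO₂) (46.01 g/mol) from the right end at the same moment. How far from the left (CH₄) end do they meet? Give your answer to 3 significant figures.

Graham's law gives d_CH₄/d_NO₂ = rate_CH₄/rate_NO₂ = √(M_NO₂/M_CH₄) = √(46.01/16.04) = 1.694.
With d_CH₄ + d_NO₂ = 223 cm, d_NO₂ = 223/(1 + 1.694) = 82.79 cm.
d_CH₄ = 223 − 82.79 = 140 cm.

140 cm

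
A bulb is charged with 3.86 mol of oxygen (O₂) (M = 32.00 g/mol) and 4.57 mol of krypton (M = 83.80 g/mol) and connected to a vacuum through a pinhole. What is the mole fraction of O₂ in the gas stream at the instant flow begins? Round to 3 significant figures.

0.577

Effusion rate of each component ∝ n_i/√M_i (partial pressure × 1/√M).
Mole fraction of O₂ in the effusate = (n_O₂/√M_O₂) / (n_O₂/√M_O₂ + n_Kr/√M_Kr)
= (3.86/√32.00) / (3.86/√32.00 + 4.57/√83.80) = 0.6824/(0.6824 + 0.4992) = 0.577.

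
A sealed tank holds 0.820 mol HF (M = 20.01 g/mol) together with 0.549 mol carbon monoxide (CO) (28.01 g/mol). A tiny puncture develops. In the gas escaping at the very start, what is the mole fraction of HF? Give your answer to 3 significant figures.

0.639

The effusion rate of species i is ∝ p_i/√M_i ∝ n_i/√M_i.
x_HF(eff) = (n_HF/√M_HF) / (n_HF/√M_HF + n_CO/√M_CO)
= (0.820/√20.01) / (0.820/√20.01 + 0.549/√28.01) = 0.1833/(0.1833 + 0.1037) = 0.639.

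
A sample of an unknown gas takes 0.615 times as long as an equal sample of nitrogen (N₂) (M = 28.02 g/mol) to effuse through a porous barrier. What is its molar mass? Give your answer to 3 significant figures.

10.6 g/mol

By Graham's law, t_X/t_N₂ = √(M_X/M_N₂).
0.615 = √(M_X/28.02)
M_X = 28.02 × 0.615² = 28.02 × 0.3782 = 10.6 g/mol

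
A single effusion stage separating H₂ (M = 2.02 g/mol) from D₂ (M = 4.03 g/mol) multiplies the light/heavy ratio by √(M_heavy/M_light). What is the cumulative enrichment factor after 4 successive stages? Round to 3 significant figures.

The single-stage factor is √(M_heavy/M_light), so 4 stages give [√(4.03/2.02)]^4 = (4.03/2.02)^(4/2).
= 1.99505^2 = 3.98.

3.98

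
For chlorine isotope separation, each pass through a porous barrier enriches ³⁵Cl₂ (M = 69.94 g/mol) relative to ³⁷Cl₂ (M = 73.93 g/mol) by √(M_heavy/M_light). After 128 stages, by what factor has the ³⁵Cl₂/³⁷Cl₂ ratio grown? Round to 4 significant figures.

After 128 stages the ratio has grown by (√(73.93/69.94))^128 = (73.93/69.94)^(128/2).
= 1.05705^64 = 34.84.

34.84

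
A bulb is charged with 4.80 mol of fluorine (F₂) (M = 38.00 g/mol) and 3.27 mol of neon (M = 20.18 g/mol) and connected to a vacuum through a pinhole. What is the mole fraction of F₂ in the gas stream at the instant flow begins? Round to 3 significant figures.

Each component's effusion rate ∝ (its partial pressure)·(1/√M) ∝ n_i/√M_i.
x_F₂(eff) = (n_F₂/√M_F₂) / (n_F₂/√M_F₂ + n_Ne/√M_Ne)
= (4.80/√38.00) / (4.80/√38.00 + 3.27/√20.18) = 0.7787/(0.7787 + 0.7279) = 0.517.

0.517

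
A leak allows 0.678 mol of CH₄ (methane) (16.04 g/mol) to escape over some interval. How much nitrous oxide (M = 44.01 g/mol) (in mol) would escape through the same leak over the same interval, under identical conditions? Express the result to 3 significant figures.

0.409 mol

Using Graham's law: rate_N₂O/rate_CH₄ = √(M_CH₄/M_N₂O) = √(16.04/44.01) = √0.3645 = 0.6037.
So the amount for N₂O is 0.678 × 0.6037 = 0.409 mol.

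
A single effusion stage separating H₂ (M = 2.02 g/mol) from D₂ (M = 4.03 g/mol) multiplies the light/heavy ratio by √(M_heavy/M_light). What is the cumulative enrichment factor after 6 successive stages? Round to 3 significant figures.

Each stage multiplies the ratio by α = √(4.03/2.02), so after 6 stages the overall factor is α^6 = (4.03/2.02)^(6/2).
= 1.99505^3 = 7.94.

7.94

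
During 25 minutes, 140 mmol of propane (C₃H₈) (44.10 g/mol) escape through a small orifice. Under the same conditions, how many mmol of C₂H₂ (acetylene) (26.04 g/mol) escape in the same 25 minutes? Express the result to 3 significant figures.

Using Graham's law: rate_C₂H₂/rate_C₃H₈ = √(M_C₃H₈/M_C₂H₂) = √(44.10/26.04) = √1.694 = 1.301.
So the amount for C₂H₂ is 140 × 1.301 = 182 mmol.

182 mmol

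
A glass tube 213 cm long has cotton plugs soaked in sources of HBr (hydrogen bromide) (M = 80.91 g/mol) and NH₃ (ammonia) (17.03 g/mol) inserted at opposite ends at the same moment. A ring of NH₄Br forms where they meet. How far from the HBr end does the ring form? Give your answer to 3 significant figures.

67.0 cm

In equal time, each gas travels a distance ∝ its rate ∝ 1/√M, so d_HBr/d_NH₃ = √(M_NH₃/M_HBr) = √(17.03/80.91) = 0.4588.
With d_HBr + d_NH₃ = 213 cm, d_NH₃ = 213/(1 + 0.4588) = 146.0 cm.
d_HBr = 213 − 146.0 = 67.0 cm.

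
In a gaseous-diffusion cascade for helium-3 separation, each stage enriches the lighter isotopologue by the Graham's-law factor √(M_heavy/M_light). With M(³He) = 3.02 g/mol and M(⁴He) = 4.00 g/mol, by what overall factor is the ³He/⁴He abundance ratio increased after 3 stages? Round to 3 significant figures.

1.52

Overall factor = α^3 with α = √(4.00/3.02), i.e. (4.00/3.02)^(3/2).
= 1.32450^(3/2) = 1.52.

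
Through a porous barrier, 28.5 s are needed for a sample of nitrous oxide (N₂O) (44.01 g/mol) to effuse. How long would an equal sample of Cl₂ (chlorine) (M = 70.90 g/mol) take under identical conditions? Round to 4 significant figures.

36.17 s

Using Graham's law: t_Cl₂/t_N₂O = √(M_Cl₂/M_N₂O) = √(70.90/44.01) = √1.611 = 1.269.
So the time for Cl₂ is 28.5 × 1.269 = 36.17 s.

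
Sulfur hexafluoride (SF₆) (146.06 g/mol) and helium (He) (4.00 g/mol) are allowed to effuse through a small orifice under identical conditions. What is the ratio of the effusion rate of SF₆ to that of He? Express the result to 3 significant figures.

0.165

Using Graham's law: rate_SF₆/rate_He = √(M_He/M_SF₆) = √(4.00/146.06) = √0.02739 = 0.165.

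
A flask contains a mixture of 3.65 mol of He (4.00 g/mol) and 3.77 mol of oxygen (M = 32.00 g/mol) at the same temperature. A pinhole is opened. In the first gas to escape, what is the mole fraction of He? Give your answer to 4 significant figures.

Effusion rate of each component ∝ n_i/√M_i (partial pressure × 1/√M).
So x_He in the escaping gas = (n_He/√M_He) / Σ(n_i/√M_i)
= (3.65/√4.00) / (3.65/√4.00 + 3.77/√32.00) = 1.825/(1.825 + 0.6664) = 0.7325.

0.7325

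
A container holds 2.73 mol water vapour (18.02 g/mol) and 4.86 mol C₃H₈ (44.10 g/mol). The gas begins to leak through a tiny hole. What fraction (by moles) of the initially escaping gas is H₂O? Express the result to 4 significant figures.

0.4677

Effusion rate of each component ∝ n_i/√M_i (partial pressure × 1/√M).
Mole fraction of H₂O in the effusate = (n_H₂O/√M_H₂O) / (n_H₂O/√M_H₂O + n_C₃H₈/√M_C₃H₈)
= (2.73/√18.02) / (2.73/√18.02 + 4.86/√44.10) = 0.6431/(0.6431 + 0.7318) = 0.4677.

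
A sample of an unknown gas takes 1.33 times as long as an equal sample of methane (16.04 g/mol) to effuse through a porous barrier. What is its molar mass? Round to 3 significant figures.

Using Graham's law: t_X/t_CH₄ = √(M_X/M_CH₄).
1.33 = √(M_X/16.04)
M_X = 16.04 × 1.33² = 16.04 × 1.769 = 28.4 g/mol

28.4 g/mol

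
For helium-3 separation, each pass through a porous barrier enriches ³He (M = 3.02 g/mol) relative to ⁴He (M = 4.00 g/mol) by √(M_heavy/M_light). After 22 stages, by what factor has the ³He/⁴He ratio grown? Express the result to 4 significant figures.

22.01

The single-stage factor is √(M_heavy/M_light), so 22 stages give [√(4.00/3.02)]^22 = (4.00/3.02)^(22/2).
= 1.32450^11 = 22.01.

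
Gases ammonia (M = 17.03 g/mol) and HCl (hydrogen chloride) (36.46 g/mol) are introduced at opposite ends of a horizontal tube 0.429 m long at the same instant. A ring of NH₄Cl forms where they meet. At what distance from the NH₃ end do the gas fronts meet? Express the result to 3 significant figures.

0.255 m

Graham's law gives d_NH₃/d_HCl = rate_NH₃/rate_HCl = √(M_HCl/M_NH₃) = √(36.46/17.03) = 1.463.
With d_NH₃ + d_HCl = 0.429 m, d_HCl = 0.429/(1 + 1.463) = 0.1742 m.
d_NH₃ = 0.429 − 0.1742 = 0.255 m.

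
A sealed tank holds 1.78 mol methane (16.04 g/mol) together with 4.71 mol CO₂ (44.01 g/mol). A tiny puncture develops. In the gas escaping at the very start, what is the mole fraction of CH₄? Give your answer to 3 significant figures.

0.385

Effusion rate of each component ∝ n_i/√M_i (partial pressure × 1/√M).
x_CH₄(eff) = (n_CH₄/√M_CH₄) / (n_CH₄/√M_CH₄ + n_CO₂/√M_CO₂)
= (1.78/√16.04) / (1.78/√16.04 + 4.71/√44.01) = 0.4444/(0.4444 + 0.7100) = 0.385.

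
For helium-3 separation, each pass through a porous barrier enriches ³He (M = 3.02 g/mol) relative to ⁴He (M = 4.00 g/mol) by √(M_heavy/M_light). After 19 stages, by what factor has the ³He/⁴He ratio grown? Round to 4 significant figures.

14.44

Overall factor = α^19 with α = √(4.00/3.02), i.e. (4.00/3.02)^(19/2).
= 1.32450^(19/2) = 14.44.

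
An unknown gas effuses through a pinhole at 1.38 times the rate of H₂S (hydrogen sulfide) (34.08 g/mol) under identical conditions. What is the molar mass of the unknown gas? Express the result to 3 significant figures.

17.9 g/mol

Using Graham's law: rate_X/rate_H₂S = √(M_H₂S/M_X).
1.38 = √(34.08/M_X)
M_X = 34.08 / 1.38² = 34.08 / 1.904 = 17.9 g/mol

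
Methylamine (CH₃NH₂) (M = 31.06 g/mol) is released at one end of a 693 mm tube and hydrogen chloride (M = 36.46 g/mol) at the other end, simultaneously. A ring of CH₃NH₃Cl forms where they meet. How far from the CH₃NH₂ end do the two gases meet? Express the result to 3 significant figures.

360 mm

Graham's law gives d_CH₃NH₂/d_HCl = rate_CH₃NH₂/rate_HCl = √(M_HCl/M_CH₃NH₂) = √(36.46/31.06) = 1.083.
With d_CH₃NH₂ + d_HCl = 693 mm, d_HCl = 693/(1 + 1.083) = 332.6 mm.
d_CH₃NH₂ = 693 − 332.6 = 360 mm.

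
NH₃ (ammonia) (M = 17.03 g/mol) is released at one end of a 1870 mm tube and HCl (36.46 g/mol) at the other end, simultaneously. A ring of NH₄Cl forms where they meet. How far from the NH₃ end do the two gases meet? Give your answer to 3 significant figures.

Distances travelled in equal time are proportional to diffusion rates, so d_NH₃/d_HCl = √(M_HCl/M_NH₃) = √(36.46/17.03) = 1.463.
With d_NH₃ + d_HCl = 1870 mm, d_HCl = 1870/(1 + 1.463) = 759.2 mm.
d_NH₃ = 1870 − 759.2 = 1110 mm.

1110 mm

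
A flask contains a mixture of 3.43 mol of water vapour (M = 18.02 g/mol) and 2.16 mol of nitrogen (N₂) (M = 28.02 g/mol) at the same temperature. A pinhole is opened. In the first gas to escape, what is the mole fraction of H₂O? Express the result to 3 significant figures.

0.664

The effusion rate of species i is ∝ p_i/√M_i ∝ n_i/√M_i.
So x_H₂O in the escaping gas = (n_H₂O/√M_H₂O) / Σ(n_i/√M_i)
= (3.43/√18.02) / (3.43/√18.02 + 2.16/√28.02) = 0.8080/(0.8080 + 0.4081) = 0.664.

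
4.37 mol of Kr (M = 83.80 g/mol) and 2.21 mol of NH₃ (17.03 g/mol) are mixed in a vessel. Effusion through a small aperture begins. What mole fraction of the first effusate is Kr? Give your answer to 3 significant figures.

0.471

The effusion rate of species i is ∝ p_i/√M_i ∝ n_i/√M_i.
x_Kr(eff) = (n_Kr/√M_Kr) / (n_Kr/√M_Kr + n_NH₃/√M_NH₃)
= (4.37/√83.80) / (4.37/√83.80 + 2.21/√17.03) = 0.4774/(0.4774 + 0.5355) = 0.471.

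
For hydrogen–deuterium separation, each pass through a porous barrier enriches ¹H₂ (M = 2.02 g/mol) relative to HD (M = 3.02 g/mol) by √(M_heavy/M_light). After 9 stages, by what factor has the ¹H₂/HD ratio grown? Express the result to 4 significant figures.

6.109

The single-stage factor is √(M_heavy/M_light), so 9 stages give [√(3.02/2.02)]^9 = (3.02/2.02)^(9/2).
= 1.49505^(9/2) = 6.109.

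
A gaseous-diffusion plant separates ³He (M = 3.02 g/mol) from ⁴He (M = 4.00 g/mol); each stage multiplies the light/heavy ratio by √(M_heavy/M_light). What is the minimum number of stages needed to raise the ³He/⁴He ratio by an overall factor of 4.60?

11

With α = √(4.00/3.02) per stage, ln α = ½ ln(1.32450) = 0.1405.
Need α^N ≥ 4.60 ⇒ N ≥ ln(4.60) / ln α = 1.526 / 0.1405 = 10.86.
Minimum whole number of stages: N = 11.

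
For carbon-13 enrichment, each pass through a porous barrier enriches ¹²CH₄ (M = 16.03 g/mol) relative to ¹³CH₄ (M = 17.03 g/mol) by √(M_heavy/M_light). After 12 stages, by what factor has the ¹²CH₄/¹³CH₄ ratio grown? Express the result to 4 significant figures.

1.438

After 12 stages the ratio has grown by (√(17.03/16.03))^12 = (17.03/16.03)^(12/2).
= 1.06238^6 = 1.438.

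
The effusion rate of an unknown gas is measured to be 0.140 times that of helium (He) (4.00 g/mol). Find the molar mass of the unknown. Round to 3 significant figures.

204 g/mol

Graham's law gives rate_X/rate_He = √(M_He/M_X).
0.140 = √(4.00/M_X)
M_X = 4.00 / 0.140² = 4.00 / 0.01960 = 204 g/mol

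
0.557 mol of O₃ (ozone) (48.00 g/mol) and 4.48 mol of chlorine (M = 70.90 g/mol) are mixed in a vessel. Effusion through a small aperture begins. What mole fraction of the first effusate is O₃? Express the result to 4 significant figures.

0.1313

The effusion rate of species i is ∝ p_i/√M_i ∝ n_i/√M_i.
So x_O₃ in the escaping gas = (n_O₃/√M_O₃) / Σ(n_i/√M_i)
= (0.557/√48.00) / (0.557/√48.00 + 4.48/√70.90) = 0.08040/(0.08040 + 0.5321) = 0.1313.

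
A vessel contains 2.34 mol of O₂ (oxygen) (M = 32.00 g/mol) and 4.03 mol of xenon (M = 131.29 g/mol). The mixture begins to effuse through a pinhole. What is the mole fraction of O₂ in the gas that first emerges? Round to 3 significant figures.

0.540

Effusion rate of each component ∝ n_i/√M_i (partial pressure × 1/√M).
Mole fraction of O₂ in the effusate = (n_O₂/√M_O₂) / (n_O₂/√M_O₂ + n_Xe/√M_Xe)
= (2.34/√32.00) / (2.34/√32.00 + 4.03/√131.29) = 0.4137/(0.4137 + 0.3517) = 0.540.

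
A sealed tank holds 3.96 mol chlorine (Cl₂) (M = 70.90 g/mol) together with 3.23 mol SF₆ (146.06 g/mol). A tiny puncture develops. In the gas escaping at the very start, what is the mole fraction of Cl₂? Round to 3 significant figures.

Effusion rate of each component ∝ n_i/√M_i (partial pressure × 1/√M).
x_Cl₂(eff) = (n_Cl₂/√M_Cl₂) / (n_Cl₂/√M_Cl₂ + n_SF₆/√M_SF₆)
= (3.96/√70.90) / (3.96/√70.90 + 3.23/√146.06) = 0.4703/(0.4703 + 0.2673) = 0.638.

0.638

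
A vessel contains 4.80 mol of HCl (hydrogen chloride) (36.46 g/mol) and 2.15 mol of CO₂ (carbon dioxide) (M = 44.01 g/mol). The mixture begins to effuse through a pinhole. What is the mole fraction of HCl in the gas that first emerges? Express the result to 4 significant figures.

0.7104

Rate_i ∝ x_i/√M_i (Graham's law weighted by mole fraction), so the effusate composition follows n_i/√M_i.
Mole fraction of HCl in the effusate = (n_HCl/√M_HCl) / (n_HCl/√M_HCl + n_CO₂/√M_CO₂)
= (4.80/√36.46) / (4.80/√36.46 + 2.15/√44.01) = 0.7949/(0.7949 + 0.3241) = 0.7104.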